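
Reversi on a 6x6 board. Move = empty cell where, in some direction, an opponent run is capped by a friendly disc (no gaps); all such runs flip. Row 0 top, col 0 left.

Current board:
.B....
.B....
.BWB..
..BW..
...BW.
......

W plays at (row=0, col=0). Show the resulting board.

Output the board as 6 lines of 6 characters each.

Answer: WB....
.W....
.BWB..
..BW..
...BW.
......

Derivation:
Place W at (0,0); scan 8 dirs for brackets.
Dir NW: edge -> no flip
Dir N: edge -> no flip
Dir NE: edge -> no flip
Dir W: edge -> no flip
Dir E: opp run (0,1), next='.' -> no flip
Dir SW: edge -> no flip
Dir S: first cell '.' (not opp) -> no flip
Dir SE: opp run (1,1) capped by W -> flip
All flips: (1,1)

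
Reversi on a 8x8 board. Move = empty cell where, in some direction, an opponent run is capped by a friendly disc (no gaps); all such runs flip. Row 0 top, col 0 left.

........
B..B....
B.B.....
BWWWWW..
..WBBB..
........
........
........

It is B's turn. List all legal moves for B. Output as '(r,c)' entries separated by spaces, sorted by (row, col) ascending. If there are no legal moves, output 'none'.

(2,1): flips 1 -> legal
(2,3): flips 2 -> legal
(2,4): flips 1 -> legal
(2,5): flips 2 -> legal
(2,6): flips 1 -> legal
(3,6): flips 5 -> legal
(4,0): flips 1 -> legal
(4,1): flips 1 -> legal
(4,6): no bracket -> illegal
(5,1): no bracket -> illegal
(5,2): flips 2 -> legal
(5,3): flips 2 -> legal

Answer: (2,1) (2,3) (2,4) (2,5) (2,6) (3,6) (4,0) (4,1) (5,2) (5,3)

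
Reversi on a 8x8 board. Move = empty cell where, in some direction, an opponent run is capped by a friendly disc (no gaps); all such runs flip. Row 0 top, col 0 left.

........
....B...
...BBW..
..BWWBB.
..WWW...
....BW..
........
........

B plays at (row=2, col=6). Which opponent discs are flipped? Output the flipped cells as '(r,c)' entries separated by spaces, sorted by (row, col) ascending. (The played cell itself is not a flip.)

Answer: (2,5)

Derivation:
Dir NW: first cell '.' (not opp) -> no flip
Dir N: first cell '.' (not opp) -> no flip
Dir NE: first cell '.' (not opp) -> no flip
Dir W: opp run (2,5) capped by B -> flip
Dir E: first cell '.' (not opp) -> no flip
Dir SW: first cell 'B' (not opp) -> no flip
Dir S: first cell 'B' (not opp) -> no flip
Dir SE: first cell '.' (not opp) -> no flip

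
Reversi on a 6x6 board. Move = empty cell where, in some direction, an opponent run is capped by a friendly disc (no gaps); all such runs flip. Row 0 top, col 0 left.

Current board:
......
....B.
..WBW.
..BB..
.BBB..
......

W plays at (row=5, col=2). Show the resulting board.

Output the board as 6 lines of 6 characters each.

Place W at (5,2); scan 8 dirs for brackets.
Dir NW: opp run (4,1), next='.' -> no flip
Dir N: opp run (4,2) (3,2) capped by W -> flip
Dir NE: opp run (4,3), next='.' -> no flip
Dir W: first cell '.' (not opp) -> no flip
Dir E: first cell '.' (not opp) -> no flip
Dir SW: edge -> no flip
Dir S: edge -> no flip
Dir SE: edge -> no flip
All flips: (3,2) (4,2)

Answer: ......
....B.
..WBW.
..WB..
.BWB..
..W...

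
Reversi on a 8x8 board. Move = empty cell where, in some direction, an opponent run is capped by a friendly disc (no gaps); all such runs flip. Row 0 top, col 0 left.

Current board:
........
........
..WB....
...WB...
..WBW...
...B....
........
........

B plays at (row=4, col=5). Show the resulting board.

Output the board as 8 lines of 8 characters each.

Answer: ........
........
..WB....
...WB...
..WBBB..
...B....
........
........

Derivation:
Place B at (4,5); scan 8 dirs for brackets.
Dir NW: first cell 'B' (not opp) -> no flip
Dir N: first cell '.' (not opp) -> no flip
Dir NE: first cell '.' (not opp) -> no flip
Dir W: opp run (4,4) capped by B -> flip
Dir E: first cell '.' (not opp) -> no flip
Dir SW: first cell '.' (not opp) -> no flip
Dir S: first cell '.' (not opp) -> no flip
Dir SE: first cell '.' (not opp) -> no flip
All flips: (4,4)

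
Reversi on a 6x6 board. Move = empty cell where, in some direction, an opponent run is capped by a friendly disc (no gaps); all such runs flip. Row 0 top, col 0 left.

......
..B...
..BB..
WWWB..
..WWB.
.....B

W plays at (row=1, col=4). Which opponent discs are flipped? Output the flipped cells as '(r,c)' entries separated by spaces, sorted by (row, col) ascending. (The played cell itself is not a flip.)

Dir NW: first cell '.' (not opp) -> no flip
Dir N: first cell '.' (not opp) -> no flip
Dir NE: first cell '.' (not opp) -> no flip
Dir W: first cell '.' (not opp) -> no flip
Dir E: first cell '.' (not opp) -> no flip
Dir SW: opp run (2,3) capped by W -> flip
Dir S: first cell '.' (not opp) -> no flip
Dir SE: first cell '.' (not opp) -> no flip

Answer: (2,3)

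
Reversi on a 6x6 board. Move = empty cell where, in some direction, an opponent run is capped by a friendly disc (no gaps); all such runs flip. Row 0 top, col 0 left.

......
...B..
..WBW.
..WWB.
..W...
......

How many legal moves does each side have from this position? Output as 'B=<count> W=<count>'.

-- B to move --
(1,1): no bracket -> illegal
(1,2): no bracket -> illegal
(1,4): flips 1 -> legal
(1,5): no bracket -> illegal
(2,1): flips 1 -> legal
(2,5): flips 1 -> legal
(3,1): flips 3 -> legal
(3,5): flips 1 -> legal
(4,1): flips 1 -> legal
(4,3): flips 1 -> legal
(4,4): no bracket -> illegal
(5,1): no bracket -> illegal
(5,2): no bracket -> illegal
(5,3): no bracket -> illegal
B mobility = 7
-- W to move --
(0,2): flips 1 -> legal
(0,3): flips 2 -> legal
(0,4): flips 1 -> legal
(1,2): no bracket -> illegal
(1,4): flips 1 -> legal
(2,5): no bracket -> illegal
(3,5): flips 1 -> legal
(4,3): no bracket -> illegal
(4,4): flips 1 -> legal
(4,5): no bracket -> illegal
W mobility = 6

Answer: B=7 W=6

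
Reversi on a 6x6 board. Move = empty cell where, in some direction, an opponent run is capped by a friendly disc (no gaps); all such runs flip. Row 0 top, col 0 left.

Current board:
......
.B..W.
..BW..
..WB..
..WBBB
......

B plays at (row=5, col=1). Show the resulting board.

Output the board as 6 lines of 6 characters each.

Answer: ......
.B..W.
..BW..
..WB..
..BBBB
.B....

Derivation:
Place B at (5,1); scan 8 dirs for brackets.
Dir NW: first cell '.' (not opp) -> no flip
Dir N: first cell '.' (not opp) -> no flip
Dir NE: opp run (4,2) capped by B -> flip
Dir W: first cell '.' (not opp) -> no flip
Dir E: first cell '.' (not opp) -> no flip
Dir SW: edge -> no flip
Dir S: edge -> no flip
Dir SE: edge -> no flip
All flips: (4,2)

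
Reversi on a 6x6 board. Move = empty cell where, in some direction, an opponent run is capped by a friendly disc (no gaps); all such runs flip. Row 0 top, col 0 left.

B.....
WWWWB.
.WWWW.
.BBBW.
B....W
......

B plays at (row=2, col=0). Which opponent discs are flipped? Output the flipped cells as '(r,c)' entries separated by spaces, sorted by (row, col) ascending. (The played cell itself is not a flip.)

Dir NW: edge -> no flip
Dir N: opp run (1,0) capped by B -> flip
Dir NE: opp run (1,1), next='.' -> no flip
Dir W: edge -> no flip
Dir E: opp run (2,1) (2,2) (2,3) (2,4), next='.' -> no flip
Dir SW: edge -> no flip
Dir S: first cell '.' (not opp) -> no flip
Dir SE: first cell 'B' (not opp) -> no flip

Answer: (1,0)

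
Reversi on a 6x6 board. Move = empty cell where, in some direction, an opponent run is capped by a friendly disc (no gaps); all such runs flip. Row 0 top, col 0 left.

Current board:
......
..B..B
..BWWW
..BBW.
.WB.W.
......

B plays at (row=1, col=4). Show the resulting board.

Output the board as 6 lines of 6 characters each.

Place B at (1,4); scan 8 dirs for brackets.
Dir NW: first cell '.' (not opp) -> no flip
Dir N: first cell '.' (not opp) -> no flip
Dir NE: first cell '.' (not opp) -> no flip
Dir W: first cell '.' (not opp) -> no flip
Dir E: first cell 'B' (not opp) -> no flip
Dir SW: opp run (2,3) capped by B -> flip
Dir S: opp run (2,4) (3,4) (4,4), next='.' -> no flip
Dir SE: opp run (2,5), next=edge -> no flip
All flips: (2,3)

Answer: ......
..B.BB
..BBWW
..BBW.
.WB.W.
......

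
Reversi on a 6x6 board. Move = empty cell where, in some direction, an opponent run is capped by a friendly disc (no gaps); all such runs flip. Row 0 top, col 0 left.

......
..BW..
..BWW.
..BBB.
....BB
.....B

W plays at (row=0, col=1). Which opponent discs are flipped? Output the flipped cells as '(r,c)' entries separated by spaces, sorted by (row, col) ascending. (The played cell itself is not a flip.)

Dir NW: edge -> no flip
Dir N: edge -> no flip
Dir NE: edge -> no flip
Dir W: first cell '.' (not opp) -> no flip
Dir E: first cell '.' (not opp) -> no flip
Dir SW: first cell '.' (not opp) -> no flip
Dir S: first cell '.' (not opp) -> no flip
Dir SE: opp run (1,2) capped by W -> flip

Answer: (1,2)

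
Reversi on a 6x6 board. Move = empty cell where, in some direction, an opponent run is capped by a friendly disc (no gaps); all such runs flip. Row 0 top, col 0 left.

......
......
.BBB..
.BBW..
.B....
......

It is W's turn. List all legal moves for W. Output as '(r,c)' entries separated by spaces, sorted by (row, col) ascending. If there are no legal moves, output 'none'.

Answer: (1,1) (1,3) (3,0)

Derivation:
(1,0): no bracket -> illegal
(1,1): flips 1 -> legal
(1,2): no bracket -> illegal
(1,3): flips 1 -> legal
(1,4): no bracket -> illegal
(2,0): no bracket -> illegal
(2,4): no bracket -> illegal
(3,0): flips 2 -> legal
(3,4): no bracket -> illegal
(4,0): no bracket -> illegal
(4,2): no bracket -> illegal
(4,3): no bracket -> illegal
(5,0): no bracket -> illegal
(5,1): no bracket -> illegal
(5,2): no bracket -> illegal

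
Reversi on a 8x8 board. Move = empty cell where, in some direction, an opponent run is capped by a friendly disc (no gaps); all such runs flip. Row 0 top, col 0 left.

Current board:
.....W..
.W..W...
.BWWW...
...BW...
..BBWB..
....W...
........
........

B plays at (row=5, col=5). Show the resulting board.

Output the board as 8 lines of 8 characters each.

Place B at (5,5); scan 8 dirs for brackets.
Dir NW: opp run (4,4) capped by B -> flip
Dir N: first cell 'B' (not opp) -> no flip
Dir NE: first cell '.' (not opp) -> no flip
Dir W: opp run (5,4), next='.' -> no flip
Dir E: first cell '.' (not opp) -> no flip
Dir SW: first cell '.' (not opp) -> no flip
Dir S: first cell '.' (not opp) -> no flip
Dir SE: first cell '.' (not opp) -> no flip
All flips: (4,4)

Answer: .....W..
.W..W...
.BWWW...
...BW...
..BBBB..
....WB..
........
........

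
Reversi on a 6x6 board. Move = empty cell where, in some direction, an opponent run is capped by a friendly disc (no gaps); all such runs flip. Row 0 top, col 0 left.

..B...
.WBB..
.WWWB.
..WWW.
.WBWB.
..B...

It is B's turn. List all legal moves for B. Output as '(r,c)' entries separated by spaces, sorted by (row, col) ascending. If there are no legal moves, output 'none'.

Answer: (0,0) (1,0) (2,0) (2,5) (3,0) (3,1) (4,0) (4,5) (5,3)

Derivation:
(0,0): flips 3 -> legal
(0,1): no bracket -> illegal
(1,0): flips 1 -> legal
(1,4): no bracket -> illegal
(2,0): flips 4 -> legal
(2,5): flips 2 -> legal
(3,0): flips 2 -> legal
(3,1): flips 1 -> legal
(3,5): no bracket -> illegal
(4,0): flips 1 -> legal
(4,5): flips 2 -> legal
(5,0): no bracket -> illegal
(5,1): no bracket -> illegal
(5,3): flips 3 -> legal
(5,4): no bracket -> illegal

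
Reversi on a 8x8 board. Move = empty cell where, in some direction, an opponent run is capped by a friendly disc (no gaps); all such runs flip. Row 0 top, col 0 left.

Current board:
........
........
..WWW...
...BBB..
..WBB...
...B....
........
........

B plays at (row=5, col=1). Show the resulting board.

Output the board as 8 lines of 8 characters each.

Answer: ........
........
..WWW...
...BBB..
..BBB...
.B.B....
........
........

Derivation:
Place B at (5,1); scan 8 dirs for brackets.
Dir NW: first cell '.' (not opp) -> no flip
Dir N: first cell '.' (not opp) -> no flip
Dir NE: opp run (4,2) capped by B -> flip
Dir W: first cell '.' (not opp) -> no flip
Dir E: first cell '.' (not opp) -> no flip
Dir SW: first cell '.' (not opp) -> no flip
Dir S: first cell '.' (not opp) -> no flip
Dir SE: first cell '.' (not opp) -> no flip
All flips: (4,2)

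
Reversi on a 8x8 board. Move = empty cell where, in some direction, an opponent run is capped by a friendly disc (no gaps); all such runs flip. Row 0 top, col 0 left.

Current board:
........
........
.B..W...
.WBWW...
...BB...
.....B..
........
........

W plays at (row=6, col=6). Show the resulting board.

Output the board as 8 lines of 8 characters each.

Place W at (6,6); scan 8 dirs for brackets.
Dir NW: opp run (5,5) (4,4) capped by W -> flip
Dir N: first cell '.' (not opp) -> no flip
Dir NE: first cell '.' (not opp) -> no flip
Dir W: first cell '.' (not opp) -> no flip
Dir E: first cell '.' (not opp) -> no flip
Dir SW: first cell '.' (not opp) -> no flip
Dir S: first cell '.' (not opp) -> no flip
Dir SE: first cell '.' (not opp) -> no flip
All flips: (4,4) (5,5)

Answer: ........
........
.B..W...
.WBWW...
...BW...
.....W..
......W.
........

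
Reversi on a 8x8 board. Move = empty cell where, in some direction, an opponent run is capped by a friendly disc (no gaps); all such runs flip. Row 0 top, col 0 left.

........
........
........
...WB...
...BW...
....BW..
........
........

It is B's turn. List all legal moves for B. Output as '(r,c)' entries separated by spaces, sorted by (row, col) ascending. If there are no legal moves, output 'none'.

(2,2): no bracket -> illegal
(2,3): flips 1 -> legal
(2,4): no bracket -> illegal
(3,2): flips 1 -> legal
(3,5): no bracket -> illegal
(4,2): no bracket -> illegal
(4,5): flips 1 -> legal
(4,6): no bracket -> illegal
(5,3): no bracket -> illegal
(5,6): flips 1 -> legal
(6,4): no bracket -> illegal
(6,5): no bracket -> illegal
(6,6): no bracket -> illegal

Answer: (2,3) (3,2) (4,5) (5,6)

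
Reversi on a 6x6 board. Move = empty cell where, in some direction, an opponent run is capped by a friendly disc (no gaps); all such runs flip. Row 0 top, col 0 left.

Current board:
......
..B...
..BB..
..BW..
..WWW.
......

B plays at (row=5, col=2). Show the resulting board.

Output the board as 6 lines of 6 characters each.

Answer: ......
..B...
..BB..
..BW..
..BWW.
..B...

Derivation:
Place B at (5,2); scan 8 dirs for brackets.
Dir NW: first cell '.' (not opp) -> no flip
Dir N: opp run (4,2) capped by B -> flip
Dir NE: opp run (4,3), next='.' -> no flip
Dir W: first cell '.' (not opp) -> no flip
Dir E: first cell '.' (not opp) -> no flip
Dir SW: edge -> no flip
Dir S: edge -> no flip
Dir SE: edge -> no flip
All flips: (4,2)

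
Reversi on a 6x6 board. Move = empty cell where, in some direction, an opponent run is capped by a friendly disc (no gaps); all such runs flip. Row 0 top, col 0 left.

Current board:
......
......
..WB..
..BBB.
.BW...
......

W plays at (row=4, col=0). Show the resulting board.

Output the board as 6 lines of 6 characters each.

Place W at (4,0); scan 8 dirs for brackets.
Dir NW: edge -> no flip
Dir N: first cell '.' (not opp) -> no flip
Dir NE: first cell '.' (not opp) -> no flip
Dir W: edge -> no flip
Dir E: opp run (4,1) capped by W -> flip
Dir SW: edge -> no flip
Dir S: first cell '.' (not opp) -> no flip
Dir SE: first cell '.' (not opp) -> no flip
All flips: (4,1)

Answer: ......
......
..WB..
..BBB.
WWW...
......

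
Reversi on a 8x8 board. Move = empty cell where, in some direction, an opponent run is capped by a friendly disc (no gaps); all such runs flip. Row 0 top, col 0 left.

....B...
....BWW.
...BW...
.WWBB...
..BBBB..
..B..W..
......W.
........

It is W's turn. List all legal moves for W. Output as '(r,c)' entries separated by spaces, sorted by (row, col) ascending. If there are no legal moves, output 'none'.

Answer: (0,5) (1,3) (2,2) (3,5) (5,1) (5,3) (5,4) (6,2)

Derivation:
(0,3): no bracket -> illegal
(0,5): flips 2 -> legal
(1,2): no bracket -> illegal
(1,3): flips 1 -> legal
(2,2): flips 3 -> legal
(2,5): no bracket -> illegal
(3,5): flips 3 -> legal
(3,6): no bracket -> illegal
(4,1): no bracket -> illegal
(4,6): no bracket -> illegal
(5,1): flips 2 -> legal
(5,3): flips 1 -> legal
(5,4): flips 3 -> legal
(5,6): no bracket -> illegal
(6,1): no bracket -> illegal
(6,2): flips 2 -> legal
(6,3): no bracket -> illegal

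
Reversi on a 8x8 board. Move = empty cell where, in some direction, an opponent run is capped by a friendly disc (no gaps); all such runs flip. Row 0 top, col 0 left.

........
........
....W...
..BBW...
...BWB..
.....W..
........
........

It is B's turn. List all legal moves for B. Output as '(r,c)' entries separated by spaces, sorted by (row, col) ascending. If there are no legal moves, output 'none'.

(1,3): no bracket -> illegal
(1,4): no bracket -> illegal
(1,5): flips 1 -> legal
(2,3): flips 1 -> legal
(2,5): flips 1 -> legal
(3,5): flips 1 -> legal
(4,6): no bracket -> illegal
(5,3): no bracket -> illegal
(5,4): no bracket -> illegal
(5,6): no bracket -> illegal
(6,4): no bracket -> illegal
(6,5): flips 1 -> legal
(6,6): flips 2 -> legal

Answer: (1,5) (2,3) (2,5) (3,5) (6,5) (6,6)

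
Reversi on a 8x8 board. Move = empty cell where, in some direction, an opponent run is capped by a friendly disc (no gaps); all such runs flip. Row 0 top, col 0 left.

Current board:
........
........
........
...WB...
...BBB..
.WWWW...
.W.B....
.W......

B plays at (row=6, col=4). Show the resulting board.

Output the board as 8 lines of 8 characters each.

Place B at (6,4); scan 8 dirs for brackets.
Dir NW: opp run (5,3), next='.' -> no flip
Dir N: opp run (5,4) capped by B -> flip
Dir NE: first cell '.' (not opp) -> no flip
Dir W: first cell 'B' (not opp) -> no flip
Dir E: first cell '.' (not opp) -> no flip
Dir SW: first cell '.' (not opp) -> no flip
Dir S: first cell '.' (not opp) -> no flip
Dir SE: first cell '.' (not opp) -> no flip
All flips: (5,4)

Answer: ........
........
........
...WB...
...BBB..
.WWWB...
.W.BB...
.W......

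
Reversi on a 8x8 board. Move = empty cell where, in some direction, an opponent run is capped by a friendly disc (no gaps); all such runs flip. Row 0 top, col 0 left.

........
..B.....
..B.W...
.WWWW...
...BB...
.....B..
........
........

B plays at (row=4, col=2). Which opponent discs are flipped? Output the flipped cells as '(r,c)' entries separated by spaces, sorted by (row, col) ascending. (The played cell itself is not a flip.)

Answer: (3,2)

Derivation:
Dir NW: opp run (3,1), next='.' -> no flip
Dir N: opp run (3,2) capped by B -> flip
Dir NE: opp run (3,3) (2,4), next='.' -> no flip
Dir W: first cell '.' (not opp) -> no flip
Dir E: first cell 'B' (not opp) -> no flip
Dir SW: first cell '.' (not opp) -> no flip
Dir S: first cell '.' (not opp) -> no flip
Dir SE: first cell '.' (not opp) -> no flip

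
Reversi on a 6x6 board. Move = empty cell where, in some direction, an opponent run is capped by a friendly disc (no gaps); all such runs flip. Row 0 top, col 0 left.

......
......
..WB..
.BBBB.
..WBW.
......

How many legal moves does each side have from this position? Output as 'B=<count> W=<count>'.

Answer: B=11 W=3

Derivation:
-- B to move --
(1,1): flips 1 -> legal
(1,2): flips 1 -> legal
(1,3): flips 1 -> legal
(2,1): flips 1 -> legal
(3,5): no bracket -> illegal
(4,1): flips 1 -> legal
(4,5): flips 1 -> legal
(5,1): flips 1 -> legal
(5,2): flips 1 -> legal
(5,3): flips 1 -> legal
(5,4): flips 1 -> legal
(5,5): flips 1 -> legal
B mobility = 11
-- W to move --
(1,2): no bracket -> illegal
(1,3): no bracket -> illegal
(1,4): no bracket -> illegal
(2,0): flips 1 -> legal
(2,1): no bracket -> illegal
(2,4): flips 3 -> legal
(2,5): no bracket -> illegal
(3,0): no bracket -> illegal
(3,5): no bracket -> illegal
(4,0): flips 1 -> legal
(4,1): no bracket -> illegal
(4,5): no bracket -> illegal
(5,2): no bracket -> illegal
(5,3): no bracket -> illegal
(5,4): no bracket -> illegal
W mobility = 3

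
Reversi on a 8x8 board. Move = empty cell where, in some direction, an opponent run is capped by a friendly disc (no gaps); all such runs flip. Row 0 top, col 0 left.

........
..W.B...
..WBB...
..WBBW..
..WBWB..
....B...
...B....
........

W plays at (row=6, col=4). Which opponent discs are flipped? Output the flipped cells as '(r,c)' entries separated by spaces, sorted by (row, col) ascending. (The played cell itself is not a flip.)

Dir NW: first cell '.' (not opp) -> no flip
Dir N: opp run (5,4) capped by W -> flip
Dir NE: first cell '.' (not opp) -> no flip
Dir W: opp run (6,3), next='.' -> no flip
Dir E: first cell '.' (not opp) -> no flip
Dir SW: first cell '.' (not opp) -> no flip
Dir S: first cell '.' (not opp) -> no flip
Dir SE: first cell '.' (not opp) -> no flip

Answer: (5,4)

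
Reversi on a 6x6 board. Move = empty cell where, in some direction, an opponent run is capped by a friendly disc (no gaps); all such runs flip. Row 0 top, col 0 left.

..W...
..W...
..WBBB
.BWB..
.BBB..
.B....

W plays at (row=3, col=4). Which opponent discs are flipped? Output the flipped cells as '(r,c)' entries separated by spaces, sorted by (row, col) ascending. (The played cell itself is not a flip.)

Answer: (2,3) (3,3)

Derivation:
Dir NW: opp run (2,3) capped by W -> flip
Dir N: opp run (2,4), next='.' -> no flip
Dir NE: opp run (2,5), next=edge -> no flip
Dir W: opp run (3,3) capped by W -> flip
Dir E: first cell '.' (not opp) -> no flip
Dir SW: opp run (4,3), next='.' -> no flip
Dir S: first cell '.' (not opp) -> no flip
Dir SE: first cell '.' (not opp) -> no flip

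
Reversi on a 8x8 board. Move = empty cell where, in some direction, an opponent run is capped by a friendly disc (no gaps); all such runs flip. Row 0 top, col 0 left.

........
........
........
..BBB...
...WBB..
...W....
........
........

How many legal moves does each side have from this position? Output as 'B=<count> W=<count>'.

Answer: B=5 W=5

Derivation:
-- B to move --
(4,2): flips 1 -> legal
(5,2): flips 1 -> legal
(5,4): flips 1 -> legal
(6,2): flips 1 -> legal
(6,3): flips 2 -> legal
(6,4): no bracket -> illegal
B mobility = 5
-- W to move --
(2,1): flips 1 -> legal
(2,2): no bracket -> illegal
(2,3): flips 1 -> legal
(2,4): no bracket -> illegal
(2,5): flips 1 -> legal
(3,1): no bracket -> illegal
(3,5): flips 1 -> legal
(3,6): no bracket -> illegal
(4,1): no bracket -> illegal
(4,2): no bracket -> illegal
(4,6): flips 2 -> legal
(5,4): no bracket -> illegal
(5,5): no bracket -> illegal
(5,6): no bracket -> illegal
W mobility = 5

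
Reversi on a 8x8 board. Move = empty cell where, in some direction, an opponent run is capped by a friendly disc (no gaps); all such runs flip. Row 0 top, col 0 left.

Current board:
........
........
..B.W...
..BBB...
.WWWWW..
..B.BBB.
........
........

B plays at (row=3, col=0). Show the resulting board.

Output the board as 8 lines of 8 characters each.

Place B at (3,0); scan 8 dirs for brackets.
Dir NW: edge -> no flip
Dir N: first cell '.' (not opp) -> no flip
Dir NE: first cell '.' (not opp) -> no flip
Dir W: edge -> no flip
Dir E: first cell '.' (not opp) -> no flip
Dir SW: edge -> no flip
Dir S: first cell '.' (not opp) -> no flip
Dir SE: opp run (4,1) capped by B -> flip
All flips: (4,1)

Answer: ........
........
..B.W...
B.BBB...
.BWWWW..
..B.BBB.
........
........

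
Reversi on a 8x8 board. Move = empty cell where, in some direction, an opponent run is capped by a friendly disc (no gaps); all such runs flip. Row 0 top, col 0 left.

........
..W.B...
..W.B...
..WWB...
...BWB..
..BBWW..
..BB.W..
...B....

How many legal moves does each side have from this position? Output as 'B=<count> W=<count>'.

-- B to move --
(0,1): no bracket -> illegal
(0,2): no bracket -> illegal
(0,3): no bracket -> illegal
(1,1): no bracket -> illegal
(1,3): no bracket -> illegal
(2,1): flips 1 -> legal
(2,3): flips 1 -> legal
(3,1): flips 2 -> legal
(3,5): flips 1 -> legal
(4,1): no bracket -> illegal
(4,2): flips 1 -> legal
(4,6): no bracket -> illegal
(5,6): flips 2 -> legal
(6,4): flips 2 -> legal
(6,6): no bracket -> illegal
(7,4): no bracket -> illegal
(7,5): flips 2 -> legal
(7,6): flips 2 -> legal
B mobility = 9
-- W to move --
(0,3): no bracket -> illegal
(0,4): flips 3 -> legal
(0,5): no bracket -> illegal
(1,3): no bracket -> illegal
(1,5): flips 1 -> legal
(2,3): no bracket -> illegal
(2,5): no bracket -> illegal
(3,5): flips 2 -> legal
(3,6): flips 1 -> legal
(4,1): no bracket -> illegal
(4,2): flips 1 -> legal
(4,6): flips 1 -> legal
(5,1): flips 2 -> legal
(5,6): no bracket -> illegal
(6,1): no bracket -> illegal
(6,4): no bracket -> illegal
(7,1): flips 2 -> legal
(7,2): flips 1 -> legal
(7,4): no bracket -> illegal
W mobility = 9

Answer: B=9 W=9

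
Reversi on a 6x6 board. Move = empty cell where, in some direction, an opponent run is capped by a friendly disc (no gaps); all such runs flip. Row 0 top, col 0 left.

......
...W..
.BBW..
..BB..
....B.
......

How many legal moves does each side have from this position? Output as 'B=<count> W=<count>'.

-- B to move --
(0,2): no bracket -> illegal
(0,3): flips 2 -> legal
(0,4): flips 1 -> legal
(1,2): no bracket -> illegal
(1,4): flips 1 -> legal
(2,4): flips 1 -> legal
(3,4): no bracket -> illegal
B mobility = 4
-- W to move --
(1,0): no bracket -> illegal
(1,1): no bracket -> illegal
(1,2): no bracket -> illegal
(2,0): flips 2 -> legal
(2,4): no bracket -> illegal
(3,0): no bracket -> illegal
(3,1): flips 1 -> legal
(3,4): no bracket -> illegal
(3,5): no bracket -> illegal
(4,1): flips 1 -> legal
(4,2): no bracket -> illegal
(4,3): flips 1 -> legal
(4,5): no bracket -> illegal
(5,3): no bracket -> illegal
(5,4): no bracket -> illegal
(5,5): no bracket -> illegal
W mobility = 4

Answer: B=4 W=4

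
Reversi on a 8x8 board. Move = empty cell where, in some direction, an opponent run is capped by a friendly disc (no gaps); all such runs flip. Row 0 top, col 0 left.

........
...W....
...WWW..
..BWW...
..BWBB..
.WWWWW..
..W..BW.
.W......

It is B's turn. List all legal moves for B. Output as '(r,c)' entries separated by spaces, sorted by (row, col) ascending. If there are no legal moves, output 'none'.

Answer: (1,2) (1,4) (1,5) (2,2) (3,5) (6,0) (6,3) (6,4) (6,7) (7,2) (7,7)

Derivation:
(0,2): no bracket -> illegal
(0,3): no bracket -> illegal
(0,4): no bracket -> illegal
(1,2): flips 2 -> legal
(1,4): flips 3 -> legal
(1,5): flips 2 -> legal
(1,6): no bracket -> illegal
(2,2): flips 1 -> legal
(2,6): no bracket -> illegal
(3,5): flips 2 -> legal
(3,6): no bracket -> illegal
(4,0): no bracket -> illegal
(4,1): no bracket -> illegal
(4,6): no bracket -> illegal
(5,0): no bracket -> illegal
(5,6): no bracket -> illegal
(5,7): no bracket -> illegal
(6,0): flips 1 -> legal
(6,1): no bracket -> illegal
(6,3): flips 1 -> legal
(6,4): flips 2 -> legal
(6,7): flips 1 -> legal
(7,0): no bracket -> illegal
(7,2): flips 2 -> legal
(7,3): no bracket -> illegal
(7,5): no bracket -> illegal
(7,6): no bracket -> illegal
(7,7): flips 2 -> legal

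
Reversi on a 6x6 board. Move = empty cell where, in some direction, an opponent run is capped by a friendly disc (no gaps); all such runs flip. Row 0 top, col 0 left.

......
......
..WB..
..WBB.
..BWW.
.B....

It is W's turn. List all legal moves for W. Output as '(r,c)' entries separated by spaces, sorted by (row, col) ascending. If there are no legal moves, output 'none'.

Answer: (1,3) (1,4) (2,4) (2,5) (3,5) (4,1) (5,2)

Derivation:
(1,2): no bracket -> illegal
(1,3): flips 2 -> legal
(1,4): flips 1 -> legal
(2,4): flips 2 -> legal
(2,5): flips 1 -> legal
(3,1): no bracket -> illegal
(3,5): flips 2 -> legal
(4,0): no bracket -> illegal
(4,1): flips 1 -> legal
(4,5): no bracket -> illegal
(5,0): no bracket -> illegal
(5,2): flips 1 -> legal
(5,3): no bracket -> illegal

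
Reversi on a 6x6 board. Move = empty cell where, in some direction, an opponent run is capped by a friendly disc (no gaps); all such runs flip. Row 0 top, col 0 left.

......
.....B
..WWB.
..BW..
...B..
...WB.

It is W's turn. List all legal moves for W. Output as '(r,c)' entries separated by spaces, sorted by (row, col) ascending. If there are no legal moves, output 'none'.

Answer: (2,5) (3,1) (4,1) (4,2) (5,5)

Derivation:
(0,4): no bracket -> illegal
(0,5): no bracket -> illegal
(1,3): no bracket -> illegal
(1,4): no bracket -> illegal
(2,1): no bracket -> illegal
(2,5): flips 1 -> legal
(3,1): flips 1 -> legal
(3,4): no bracket -> illegal
(3,5): no bracket -> illegal
(4,1): flips 1 -> legal
(4,2): flips 1 -> legal
(4,4): no bracket -> illegal
(4,5): no bracket -> illegal
(5,2): no bracket -> illegal
(5,5): flips 1 -> legal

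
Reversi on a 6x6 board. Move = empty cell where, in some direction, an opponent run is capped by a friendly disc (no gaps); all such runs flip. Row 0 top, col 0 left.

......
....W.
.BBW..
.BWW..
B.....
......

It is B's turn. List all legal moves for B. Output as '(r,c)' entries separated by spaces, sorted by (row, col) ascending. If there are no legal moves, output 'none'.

(0,3): no bracket -> illegal
(0,4): no bracket -> illegal
(0,5): no bracket -> illegal
(1,2): no bracket -> illegal
(1,3): no bracket -> illegal
(1,5): no bracket -> illegal
(2,4): flips 1 -> legal
(2,5): no bracket -> illegal
(3,4): flips 2 -> legal
(4,1): no bracket -> illegal
(4,2): flips 1 -> legal
(4,3): flips 1 -> legal
(4,4): flips 1 -> legal

Answer: (2,4) (3,4) (4,2) (4,3) (4,4)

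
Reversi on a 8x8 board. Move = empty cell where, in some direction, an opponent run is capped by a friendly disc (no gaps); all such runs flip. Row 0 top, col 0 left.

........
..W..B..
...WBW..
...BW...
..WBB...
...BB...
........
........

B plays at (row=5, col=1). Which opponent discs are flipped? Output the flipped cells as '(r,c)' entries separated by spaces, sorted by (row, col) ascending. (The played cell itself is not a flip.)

Answer: (4,2)

Derivation:
Dir NW: first cell '.' (not opp) -> no flip
Dir N: first cell '.' (not opp) -> no flip
Dir NE: opp run (4,2) capped by B -> flip
Dir W: first cell '.' (not opp) -> no flip
Dir E: first cell '.' (not opp) -> no flip
Dir SW: first cell '.' (not opp) -> no flip
Dir S: first cell '.' (not opp) -> no flip
Dir SE: first cell '.' (not opp) -> no flip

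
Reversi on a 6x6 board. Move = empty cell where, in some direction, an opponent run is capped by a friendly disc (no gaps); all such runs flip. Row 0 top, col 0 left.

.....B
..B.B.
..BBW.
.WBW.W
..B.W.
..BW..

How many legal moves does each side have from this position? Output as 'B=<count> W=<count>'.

Answer: B=9 W=5

Derivation:
-- B to move --
(1,3): no bracket -> illegal
(1,5): flips 2 -> legal
(2,0): flips 1 -> legal
(2,1): no bracket -> illegal
(2,5): flips 1 -> legal
(3,0): flips 1 -> legal
(3,4): flips 2 -> legal
(4,0): flips 1 -> legal
(4,1): no bracket -> illegal
(4,3): flips 1 -> legal
(4,5): no bracket -> illegal
(5,4): flips 1 -> legal
(5,5): flips 2 -> legal
B mobility = 9
-- W to move --
(0,1): no bracket -> illegal
(0,2): no bracket -> illegal
(0,3): no bracket -> illegal
(0,4): flips 1 -> legal
(1,1): flips 1 -> legal
(1,3): flips 2 -> legal
(1,5): no bracket -> illegal
(2,1): flips 2 -> legal
(2,5): no bracket -> illegal
(3,4): no bracket -> illegal
(4,1): no bracket -> illegal
(4,3): no bracket -> illegal
(5,1): flips 2 -> legal
W mobility = 5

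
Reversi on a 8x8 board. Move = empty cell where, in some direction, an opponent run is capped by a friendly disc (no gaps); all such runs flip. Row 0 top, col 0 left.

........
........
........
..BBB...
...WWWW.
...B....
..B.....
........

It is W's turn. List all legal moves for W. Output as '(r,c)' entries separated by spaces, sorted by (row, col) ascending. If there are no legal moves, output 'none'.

Answer: (2,1) (2,2) (2,3) (2,4) (2,5) (6,3) (7,1)

Derivation:
(2,1): flips 1 -> legal
(2,2): flips 1 -> legal
(2,3): flips 2 -> legal
(2,4): flips 1 -> legal
(2,5): flips 1 -> legal
(3,1): no bracket -> illegal
(3,5): no bracket -> illegal
(4,1): no bracket -> illegal
(4,2): no bracket -> illegal
(5,1): no bracket -> illegal
(5,2): no bracket -> illegal
(5,4): no bracket -> illegal
(6,1): no bracket -> illegal
(6,3): flips 1 -> legal
(6,4): no bracket -> illegal
(7,1): flips 2 -> legal
(7,2): no bracket -> illegal
(7,3): no bracket -> illegal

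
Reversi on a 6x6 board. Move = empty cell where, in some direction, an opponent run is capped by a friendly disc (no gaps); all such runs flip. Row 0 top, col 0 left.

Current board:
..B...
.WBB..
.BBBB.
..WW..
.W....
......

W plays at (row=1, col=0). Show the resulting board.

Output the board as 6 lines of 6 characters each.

Answer: ..B...
WWBB..
.WBBB.
..WW..
.W....
......

Derivation:
Place W at (1,0); scan 8 dirs for brackets.
Dir NW: edge -> no flip
Dir N: first cell '.' (not opp) -> no flip
Dir NE: first cell '.' (not opp) -> no flip
Dir W: edge -> no flip
Dir E: first cell 'W' (not opp) -> no flip
Dir SW: edge -> no flip
Dir S: first cell '.' (not opp) -> no flip
Dir SE: opp run (2,1) capped by W -> flip
All flips: (2,1)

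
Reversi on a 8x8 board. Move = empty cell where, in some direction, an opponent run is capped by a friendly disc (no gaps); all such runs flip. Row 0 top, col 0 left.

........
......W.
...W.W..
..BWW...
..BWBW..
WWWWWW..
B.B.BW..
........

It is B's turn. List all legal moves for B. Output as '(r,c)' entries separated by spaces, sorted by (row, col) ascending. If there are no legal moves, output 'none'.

Answer: (1,4) (2,2) (2,4) (3,5) (4,0) (4,6) (6,6) (7,6)

Derivation:
(0,5): no bracket -> illegal
(0,6): no bracket -> illegal
(0,7): no bracket -> illegal
(1,2): no bracket -> illegal
(1,3): no bracket -> illegal
(1,4): flips 1 -> legal
(1,5): no bracket -> illegal
(1,7): no bracket -> illegal
(2,2): flips 1 -> legal
(2,4): flips 2 -> legal
(2,6): no bracket -> illegal
(2,7): no bracket -> illegal
(3,5): flips 2 -> legal
(3,6): no bracket -> illegal
(4,0): flips 2 -> legal
(4,1): no bracket -> illegal
(4,6): flips 2 -> legal
(5,6): no bracket -> illegal
(6,1): no bracket -> illegal
(6,3): no bracket -> illegal
(6,6): flips 2 -> legal
(7,4): no bracket -> illegal
(7,5): no bracket -> illegal
(7,6): flips 3 -> legal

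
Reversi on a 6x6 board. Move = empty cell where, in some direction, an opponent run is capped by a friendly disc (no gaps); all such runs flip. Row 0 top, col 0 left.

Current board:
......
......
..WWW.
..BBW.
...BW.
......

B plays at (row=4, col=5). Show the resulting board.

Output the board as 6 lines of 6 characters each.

Place B at (4,5); scan 8 dirs for brackets.
Dir NW: opp run (3,4) (2,3), next='.' -> no flip
Dir N: first cell '.' (not opp) -> no flip
Dir NE: edge -> no flip
Dir W: opp run (4,4) capped by B -> flip
Dir E: edge -> no flip
Dir SW: first cell '.' (not opp) -> no flip
Dir S: first cell '.' (not opp) -> no flip
Dir SE: edge -> no flip
All flips: (4,4)

Answer: ......
......
..WWW.
..BBW.
...BBB
......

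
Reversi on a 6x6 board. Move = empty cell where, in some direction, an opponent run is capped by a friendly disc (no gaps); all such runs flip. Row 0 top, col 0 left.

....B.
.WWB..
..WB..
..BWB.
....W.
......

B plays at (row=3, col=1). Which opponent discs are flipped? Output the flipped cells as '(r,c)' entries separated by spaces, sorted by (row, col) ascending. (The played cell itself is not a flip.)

Answer: (2,2)

Derivation:
Dir NW: first cell '.' (not opp) -> no flip
Dir N: first cell '.' (not opp) -> no flip
Dir NE: opp run (2,2) capped by B -> flip
Dir W: first cell '.' (not opp) -> no flip
Dir E: first cell 'B' (not opp) -> no flip
Dir SW: first cell '.' (not opp) -> no flip
Dir S: first cell '.' (not opp) -> no flip
Dir SE: first cell '.' (not opp) -> no flip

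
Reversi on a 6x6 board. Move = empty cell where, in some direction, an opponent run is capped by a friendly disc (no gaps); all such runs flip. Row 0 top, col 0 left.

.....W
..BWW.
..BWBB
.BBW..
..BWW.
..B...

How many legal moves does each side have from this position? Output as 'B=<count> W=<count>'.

Answer: B=8 W=10

Derivation:
-- B to move --
(0,2): flips 1 -> legal
(0,3): flips 1 -> legal
(0,4): flips 2 -> legal
(1,5): flips 2 -> legal
(3,4): flips 3 -> legal
(3,5): no bracket -> illegal
(4,5): flips 2 -> legal
(5,3): no bracket -> illegal
(5,4): flips 1 -> legal
(5,5): flips 2 -> legal
B mobility = 8
-- W to move --
(0,1): flips 1 -> legal
(0,2): no bracket -> illegal
(0,3): no bracket -> illegal
(1,1): flips 2 -> legal
(1,5): flips 1 -> legal
(2,0): no bracket -> illegal
(2,1): flips 2 -> legal
(3,0): flips 2 -> legal
(3,4): flips 1 -> legal
(3,5): flips 1 -> legal
(4,0): flips 2 -> legal
(4,1): flips 2 -> legal
(5,1): flips 1 -> legal
(5,3): no bracket -> illegal
W mobility = 10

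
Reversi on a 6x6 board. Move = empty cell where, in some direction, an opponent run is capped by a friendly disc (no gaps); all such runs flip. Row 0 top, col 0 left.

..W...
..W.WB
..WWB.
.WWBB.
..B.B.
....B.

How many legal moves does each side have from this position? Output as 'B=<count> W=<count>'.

Answer: B=7 W=7

Derivation:
-- B to move --
(0,1): flips 2 -> legal
(0,3): no bracket -> illegal
(0,4): flips 1 -> legal
(0,5): no bracket -> illegal
(1,1): flips 1 -> legal
(1,3): flips 2 -> legal
(2,0): flips 1 -> legal
(2,1): flips 2 -> legal
(2,5): no bracket -> illegal
(3,0): flips 2 -> legal
(4,0): no bracket -> illegal
(4,1): no bracket -> illegal
(4,3): no bracket -> illegal
B mobility = 7
-- W to move --
(0,4): no bracket -> illegal
(0,5): no bracket -> illegal
(1,3): no bracket -> illegal
(2,5): flips 1 -> legal
(3,5): flips 2 -> legal
(4,1): no bracket -> illegal
(4,3): flips 1 -> legal
(4,5): flips 1 -> legal
(5,1): no bracket -> illegal
(5,2): flips 1 -> legal
(5,3): flips 1 -> legal
(5,5): flips 2 -> legal
W mobility = 7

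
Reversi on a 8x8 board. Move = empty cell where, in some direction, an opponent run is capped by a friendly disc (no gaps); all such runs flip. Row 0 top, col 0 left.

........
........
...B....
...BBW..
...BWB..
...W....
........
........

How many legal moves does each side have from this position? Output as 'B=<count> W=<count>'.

-- B to move --
(2,4): no bracket -> illegal
(2,5): flips 1 -> legal
(2,6): no bracket -> illegal
(3,6): flips 1 -> legal
(4,2): no bracket -> illegal
(4,6): no bracket -> illegal
(5,2): no bracket -> illegal
(5,4): flips 1 -> legal
(5,5): flips 1 -> legal
(6,2): no bracket -> illegal
(6,3): flips 1 -> legal
(6,4): no bracket -> illegal
B mobility = 5
-- W to move --
(1,2): no bracket -> illegal
(1,3): flips 3 -> legal
(1,4): no bracket -> illegal
(2,2): flips 1 -> legal
(2,4): flips 1 -> legal
(2,5): no bracket -> illegal
(3,2): flips 2 -> legal
(3,6): no bracket -> illegal
(4,2): flips 1 -> legal
(4,6): flips 1 -> legal
(5,2): no bracket -> illegal
(5,4): no bracket -> illegal
(5,5): flips 1 -> legal
(5,6): no bracket -> illegal
W mobility = 7

Answer: B=5 W=7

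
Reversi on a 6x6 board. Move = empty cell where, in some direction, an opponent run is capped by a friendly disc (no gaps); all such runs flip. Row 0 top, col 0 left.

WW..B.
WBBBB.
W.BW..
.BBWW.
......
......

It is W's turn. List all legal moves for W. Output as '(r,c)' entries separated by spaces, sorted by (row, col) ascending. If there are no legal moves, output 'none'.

(0,2): flips 1 -> legal
(0,3): flips 1 -> legal
(0,5): flips 1 -> legal
(1,5): flips 4 -> legal
(2,1): flips 2 -> legal
(2,4): no bracket -> illegal
(2,5): no bracket -> illegal
(3,0): flips 2 -> legal
(4,0): no bracket -> illegal
(4,1): flips 1 -> legal
(4,2): flips 1 -> legal
(4,3): no bracket -> illegal

Answer: (0,2) (0,3) (0,5) (1,5) (2,1) (3,0) (4,1) (4,2)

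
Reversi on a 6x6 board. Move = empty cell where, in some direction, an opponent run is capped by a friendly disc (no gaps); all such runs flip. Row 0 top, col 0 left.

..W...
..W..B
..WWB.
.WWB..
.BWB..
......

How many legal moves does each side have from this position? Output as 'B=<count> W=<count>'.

-- B to move --
(0,1): no bracket -> illegal
(0,3): no bracket -> illegal
(1,1): flips 1 -> legal
(1,3): flips 1 -> legal
(1,4): flips 2 -> legal
(2,0): no bracket -> illegal
(2,1): flips 4 -> legal
(3,0): flips 2 -> legal
(3,4): no bracket -> illegal
(4,0): no bracket -> illegal
(5,1): flips 1 -> legal
(5,2): no bracket -> illegal
(5,3): no bracket -> illegal
B mobility = 6
-- W to move --
(0,4): no bracket -> illegal
(0,5): no bracket -> illegal
(1,3): no bracket -> illegal
(1,4): no bracket -> illegal
(2,5): flips 1 -> legal
(3,0): no bracket -> illegal
(3,4): flips 1 -> legal
(3,5): no bracket -> illegal
(4,0): flips 1 -> legal
(4,4): flips 2 -> legal
(5,0): flips 1 -> legal
(5,1): flips 1 -> legal
(5,2): no bracket -> illegal
(5,3): flips 2 -> legal
(5,4): flips 1 -> legal
W mobility = 8

Answer: B=6 W=8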